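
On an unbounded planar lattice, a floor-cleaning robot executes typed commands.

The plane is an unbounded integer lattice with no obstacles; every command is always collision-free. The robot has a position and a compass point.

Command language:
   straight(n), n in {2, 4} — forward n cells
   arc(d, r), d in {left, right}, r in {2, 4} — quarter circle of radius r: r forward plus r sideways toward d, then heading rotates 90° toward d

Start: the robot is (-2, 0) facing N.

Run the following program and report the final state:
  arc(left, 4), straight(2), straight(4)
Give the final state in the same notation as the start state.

(-12, 4) facing W

t0: (-2, 0) facing N
step 1 (arc(left, 4)): (-6, 4) facing W
step 2 (straight(2)): (-8, 4) facing W
step 3 (straight(4)): (-12, 4) facing W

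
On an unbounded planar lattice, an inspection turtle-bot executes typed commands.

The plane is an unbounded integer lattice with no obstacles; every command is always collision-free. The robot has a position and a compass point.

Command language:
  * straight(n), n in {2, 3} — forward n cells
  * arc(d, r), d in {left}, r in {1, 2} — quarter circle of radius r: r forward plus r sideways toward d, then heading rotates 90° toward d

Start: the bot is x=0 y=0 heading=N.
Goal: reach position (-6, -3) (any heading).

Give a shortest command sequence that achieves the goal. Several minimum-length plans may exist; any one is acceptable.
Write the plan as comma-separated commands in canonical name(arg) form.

arc(left, 1), straight(3), arc(left, 2), straight(2)

t0: x=0 y=0 heading=N
[1] after arc(left, 1): x=-1 y=1 heading=W
[2] after straight(3): x=-4 y=1 heading=W
[3] after arc(left, 2): x=-6 y=-1 heading=S
[4] after straight(2): x=-6 y=-3 heading=S
shorter routes all fall short; 4 is best.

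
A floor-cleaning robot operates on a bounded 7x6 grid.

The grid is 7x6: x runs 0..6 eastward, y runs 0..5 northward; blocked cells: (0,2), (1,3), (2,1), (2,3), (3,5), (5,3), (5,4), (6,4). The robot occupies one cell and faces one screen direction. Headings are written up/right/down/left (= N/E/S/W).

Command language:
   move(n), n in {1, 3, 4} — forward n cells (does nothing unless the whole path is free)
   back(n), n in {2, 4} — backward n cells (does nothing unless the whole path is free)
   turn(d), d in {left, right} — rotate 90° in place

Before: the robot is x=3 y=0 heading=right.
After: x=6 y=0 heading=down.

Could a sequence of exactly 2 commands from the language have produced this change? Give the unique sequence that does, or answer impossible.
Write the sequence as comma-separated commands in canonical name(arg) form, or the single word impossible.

key: cell and facing (now S) both changed — the 2 commands mix motion and turning
initial: x=3 y=0 heading=right
[1] after move(3): x=6 y=0 heading=right
[2] after turn(right): x=6 y=0 heading=down
uniquely the one of 49 2-step routes that fits.

move(3), turn(right)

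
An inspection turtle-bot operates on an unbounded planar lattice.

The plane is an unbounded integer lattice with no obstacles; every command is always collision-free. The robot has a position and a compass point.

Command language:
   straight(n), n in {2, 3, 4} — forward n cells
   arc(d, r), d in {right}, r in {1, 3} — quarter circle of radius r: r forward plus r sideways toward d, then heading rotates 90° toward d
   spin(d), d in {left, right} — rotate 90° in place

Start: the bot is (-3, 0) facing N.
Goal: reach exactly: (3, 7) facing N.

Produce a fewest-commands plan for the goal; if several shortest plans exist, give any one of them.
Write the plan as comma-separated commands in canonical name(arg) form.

straight(4), arc(right, 3), straight(3), spin(left)

t0: (-3, 0) facing N
t=1 straight(4) ⇒ (-3, 4) facing N
t=2 arc(right, 3) ⇒ (0, 7) facing E
t=3 straight(3) ⇒ (3, 7) facing E
t=4 spin(left) ⇒ (3, 7) facing N
no 3-step plan works, so 4 is optimal.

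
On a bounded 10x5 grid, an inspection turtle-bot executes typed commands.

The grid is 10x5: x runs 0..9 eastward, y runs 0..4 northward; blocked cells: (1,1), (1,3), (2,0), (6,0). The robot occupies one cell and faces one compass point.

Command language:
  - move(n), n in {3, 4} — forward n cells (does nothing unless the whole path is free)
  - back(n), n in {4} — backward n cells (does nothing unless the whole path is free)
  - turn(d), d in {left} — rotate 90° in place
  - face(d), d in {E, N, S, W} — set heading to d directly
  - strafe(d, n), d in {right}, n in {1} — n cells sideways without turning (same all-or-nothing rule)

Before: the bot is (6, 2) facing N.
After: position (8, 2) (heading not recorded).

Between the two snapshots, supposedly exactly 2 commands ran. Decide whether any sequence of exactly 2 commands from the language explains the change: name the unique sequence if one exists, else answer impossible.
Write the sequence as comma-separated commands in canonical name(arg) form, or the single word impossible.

initial: (6, 2) facing N
t=1 strafe(right, 1) ⇒ (7, 2) facing N
t=2 strafe(right, 1) ⇒ (8, 2) facing N
uniquely the one of 81 2-step routes that fits.

strafe(right, 1), strafe(right, 1)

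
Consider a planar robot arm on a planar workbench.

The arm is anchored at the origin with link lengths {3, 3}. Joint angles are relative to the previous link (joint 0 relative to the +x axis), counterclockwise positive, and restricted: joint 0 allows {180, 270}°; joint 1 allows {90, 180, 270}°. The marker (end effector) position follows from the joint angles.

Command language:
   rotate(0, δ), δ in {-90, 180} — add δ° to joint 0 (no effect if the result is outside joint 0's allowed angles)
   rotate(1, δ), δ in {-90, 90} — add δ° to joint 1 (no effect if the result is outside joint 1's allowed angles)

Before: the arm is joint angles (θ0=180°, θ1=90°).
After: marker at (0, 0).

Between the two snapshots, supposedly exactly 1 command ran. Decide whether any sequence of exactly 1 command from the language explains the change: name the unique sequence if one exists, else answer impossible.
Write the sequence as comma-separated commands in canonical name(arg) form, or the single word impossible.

t0: joint angles (θ0=180°, θ1=90°)
t=1 rotate(1, 90) ⇒ joint angles (θ0=180°, θ1=180°)
uniquely the one of 4 1-step routes that fits.

rotate(1, 90)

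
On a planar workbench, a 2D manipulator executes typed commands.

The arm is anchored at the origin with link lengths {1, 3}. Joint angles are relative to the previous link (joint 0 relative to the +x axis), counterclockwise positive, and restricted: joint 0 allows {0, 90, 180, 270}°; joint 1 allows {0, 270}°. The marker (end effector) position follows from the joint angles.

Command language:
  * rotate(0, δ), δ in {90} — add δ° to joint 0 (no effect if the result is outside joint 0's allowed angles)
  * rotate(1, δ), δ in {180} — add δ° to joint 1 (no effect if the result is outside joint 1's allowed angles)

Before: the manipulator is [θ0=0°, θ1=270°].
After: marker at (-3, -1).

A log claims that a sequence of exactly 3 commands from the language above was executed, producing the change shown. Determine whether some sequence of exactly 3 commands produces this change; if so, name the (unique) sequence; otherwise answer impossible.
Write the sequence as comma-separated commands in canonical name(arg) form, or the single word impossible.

rotate(0, 90), rotate(0, 90), rotate(0, 90)

from: [θ0=0°, θ1=270°]
step 1 (rotate(0, 90)): [θ0=90°, θ1=270°]
step 2 (rotate(0, 90)): [θ0=180°, θ1=270°]
step 3 (rotate(0, 90)): [θ0=270°, θ1=270°]
no rival 3-sequence matches.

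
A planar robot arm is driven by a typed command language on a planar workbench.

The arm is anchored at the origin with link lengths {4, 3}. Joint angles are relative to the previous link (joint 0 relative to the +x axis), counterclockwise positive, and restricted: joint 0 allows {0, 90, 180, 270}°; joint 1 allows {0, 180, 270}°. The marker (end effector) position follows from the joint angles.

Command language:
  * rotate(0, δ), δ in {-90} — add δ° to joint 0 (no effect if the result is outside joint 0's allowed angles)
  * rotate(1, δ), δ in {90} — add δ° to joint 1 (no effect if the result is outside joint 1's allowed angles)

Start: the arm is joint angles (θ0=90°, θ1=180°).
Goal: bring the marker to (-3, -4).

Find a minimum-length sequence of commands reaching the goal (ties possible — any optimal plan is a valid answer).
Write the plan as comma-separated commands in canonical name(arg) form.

rotate(0, -90), rotate(0, -90), rotate(1, 90)

start: joint angles (θ0=90°, θ1=180°)
1. rotate(0, -90) → joint angles (θ0=0°, θ1=180°)
2. rotate(0, -90) → joint angles (θ0=270°, θ1=180°)
3. rotate(1, 90) → joint angles (θ0=270°, θ1=270°)
nothing shorter than 3 reaches the goal.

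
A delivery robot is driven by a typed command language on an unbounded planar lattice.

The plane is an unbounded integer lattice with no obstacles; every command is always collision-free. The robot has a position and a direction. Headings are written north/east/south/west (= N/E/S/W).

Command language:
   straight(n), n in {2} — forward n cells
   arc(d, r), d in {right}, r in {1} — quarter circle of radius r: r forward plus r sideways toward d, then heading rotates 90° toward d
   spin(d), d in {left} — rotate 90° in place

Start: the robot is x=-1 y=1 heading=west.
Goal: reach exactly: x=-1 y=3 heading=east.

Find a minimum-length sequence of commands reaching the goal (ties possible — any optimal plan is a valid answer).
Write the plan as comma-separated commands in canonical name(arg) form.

arc(right, 1), arc(right, 1)

start: x=-1 y=1 heading=west
t=1 arc(right, 1) ⇒ x=-2 y=2 heading=north
t=2 arc(right, 1) ⇒ x=-1 y=3 heading=east
minimal: 2 command(s), checked below 2.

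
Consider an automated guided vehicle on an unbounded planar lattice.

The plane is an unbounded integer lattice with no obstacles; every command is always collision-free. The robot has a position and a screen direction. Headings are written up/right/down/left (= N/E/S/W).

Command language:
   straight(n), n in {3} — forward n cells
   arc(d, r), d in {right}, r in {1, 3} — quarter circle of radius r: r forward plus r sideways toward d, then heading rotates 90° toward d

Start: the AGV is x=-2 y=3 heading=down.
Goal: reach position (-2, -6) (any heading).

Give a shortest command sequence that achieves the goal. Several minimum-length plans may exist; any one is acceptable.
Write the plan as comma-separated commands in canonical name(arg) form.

straight(3), straight(3), straight(3)

begin: x=-2 y=3 heading=down
1. straight(3) → x=-2 y=0 heading=down
2. straight(3) → x=-2 y=-3 heading=down
3. straight(3) → x=-2 y=-6 heading=down
no 2-step plan works, so 3 is optimal.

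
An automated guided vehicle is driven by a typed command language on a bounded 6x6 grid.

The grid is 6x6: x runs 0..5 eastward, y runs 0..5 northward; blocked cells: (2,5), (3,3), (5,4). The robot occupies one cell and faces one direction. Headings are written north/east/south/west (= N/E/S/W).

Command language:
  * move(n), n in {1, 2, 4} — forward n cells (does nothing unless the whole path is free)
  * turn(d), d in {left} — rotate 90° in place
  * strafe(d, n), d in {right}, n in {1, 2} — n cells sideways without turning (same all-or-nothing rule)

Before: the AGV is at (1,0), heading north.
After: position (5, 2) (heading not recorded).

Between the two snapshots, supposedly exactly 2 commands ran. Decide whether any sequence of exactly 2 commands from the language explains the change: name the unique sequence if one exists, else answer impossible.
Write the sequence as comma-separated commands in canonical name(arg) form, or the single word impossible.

no 2-step route produces this change.

impossible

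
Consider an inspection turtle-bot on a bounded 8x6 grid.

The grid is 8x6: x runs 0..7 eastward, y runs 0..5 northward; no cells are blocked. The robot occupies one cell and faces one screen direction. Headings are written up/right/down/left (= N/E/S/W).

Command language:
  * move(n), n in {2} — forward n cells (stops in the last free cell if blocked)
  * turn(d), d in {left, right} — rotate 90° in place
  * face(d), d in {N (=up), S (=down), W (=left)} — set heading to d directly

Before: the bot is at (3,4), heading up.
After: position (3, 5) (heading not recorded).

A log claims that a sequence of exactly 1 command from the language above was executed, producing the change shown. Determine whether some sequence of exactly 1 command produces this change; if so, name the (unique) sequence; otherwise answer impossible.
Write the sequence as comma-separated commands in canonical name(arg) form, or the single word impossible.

move(2)

key: move(2) runs into the grid edge before its full distance
t0: at (3,4), heading up
step 1 (move(2)): at (3,5), heading up
all 6 alternatives checked — unique.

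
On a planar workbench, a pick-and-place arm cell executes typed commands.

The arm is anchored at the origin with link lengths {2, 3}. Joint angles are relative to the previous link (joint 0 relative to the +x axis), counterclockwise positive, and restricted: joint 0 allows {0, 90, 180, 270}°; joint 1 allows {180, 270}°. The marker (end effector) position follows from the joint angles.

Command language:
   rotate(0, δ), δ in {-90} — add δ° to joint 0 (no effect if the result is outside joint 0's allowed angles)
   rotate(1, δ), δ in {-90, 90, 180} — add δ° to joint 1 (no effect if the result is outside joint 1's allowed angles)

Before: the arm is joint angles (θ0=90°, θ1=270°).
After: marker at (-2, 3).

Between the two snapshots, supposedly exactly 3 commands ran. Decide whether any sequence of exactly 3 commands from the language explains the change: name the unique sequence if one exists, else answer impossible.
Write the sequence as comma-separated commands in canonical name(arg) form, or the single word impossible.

rotate(0, -90), rotate(0, -90), rotate(0, -90)

begin: joint angles (θ0=90°, θ1=270°)
t=1 rotate(0, -90) ⇒ joint angles (θ0=0°, θ1=270°)
t=2 rotate(0, -90) ⇒ joint angles (θ0=270°, θ1=270°)
t=3 rotate(0, -90) ⇒ joint angles (θ0=180°, θ1=270°)
uniquely the one of 64 3-step routes that fits.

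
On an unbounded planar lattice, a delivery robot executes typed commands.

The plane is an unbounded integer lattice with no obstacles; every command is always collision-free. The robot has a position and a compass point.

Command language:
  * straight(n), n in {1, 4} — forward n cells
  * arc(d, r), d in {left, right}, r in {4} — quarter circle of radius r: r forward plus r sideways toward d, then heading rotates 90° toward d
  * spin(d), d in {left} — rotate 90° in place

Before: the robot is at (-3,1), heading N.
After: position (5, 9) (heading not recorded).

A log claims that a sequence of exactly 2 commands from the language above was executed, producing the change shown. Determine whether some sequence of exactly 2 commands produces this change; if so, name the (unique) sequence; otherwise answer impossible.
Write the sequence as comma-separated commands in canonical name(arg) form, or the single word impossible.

arc(right, 4), arc(left, 4)

key: order matters: swapping arc(right, 4) and arc(left, 4) lands elsewhere
start: at (-3,1), heading N
[1] after arc(right, 4): at (1,5), heading E
[2] after arc(left, 4): at (5,9), heading N
no rival 2-sequence matches.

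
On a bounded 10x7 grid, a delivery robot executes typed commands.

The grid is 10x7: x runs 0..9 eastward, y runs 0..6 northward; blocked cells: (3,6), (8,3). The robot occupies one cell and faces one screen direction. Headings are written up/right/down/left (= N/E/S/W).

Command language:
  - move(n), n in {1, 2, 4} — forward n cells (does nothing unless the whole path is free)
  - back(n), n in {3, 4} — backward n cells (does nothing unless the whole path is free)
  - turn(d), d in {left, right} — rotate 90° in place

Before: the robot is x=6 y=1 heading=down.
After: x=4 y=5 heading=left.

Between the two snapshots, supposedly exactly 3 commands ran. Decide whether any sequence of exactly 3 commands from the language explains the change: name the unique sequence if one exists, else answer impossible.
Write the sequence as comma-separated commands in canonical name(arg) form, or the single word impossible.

back(4), turn(right), move(2)

key: order matters: swapping back(4) and move(2) lands elsewhere
initial: x=6 y=1 heading=down
t=1 back(4) ⇒ x=6 y=5 heading=down
t=2 turn(right) ⇒ x=6 y=5 heading=left
t=3 move(2) ⇒ x=4 y=5 heading=left
no other 3-command option fits: unique.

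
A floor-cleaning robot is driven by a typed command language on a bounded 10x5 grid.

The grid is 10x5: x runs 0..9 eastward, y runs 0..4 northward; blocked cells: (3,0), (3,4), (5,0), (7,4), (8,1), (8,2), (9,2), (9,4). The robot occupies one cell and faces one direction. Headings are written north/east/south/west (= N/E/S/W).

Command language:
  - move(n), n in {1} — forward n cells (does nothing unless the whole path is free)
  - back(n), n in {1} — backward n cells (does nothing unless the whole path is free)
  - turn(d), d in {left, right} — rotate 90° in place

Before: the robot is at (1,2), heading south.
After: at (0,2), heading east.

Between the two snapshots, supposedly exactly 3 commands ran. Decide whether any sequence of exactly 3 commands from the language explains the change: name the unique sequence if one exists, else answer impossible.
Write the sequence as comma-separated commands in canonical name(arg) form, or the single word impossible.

turn(left), back(1), back(1)

key: order matters: swapping turn(left) and back(1) lands elsewhere
t0: at (1,2), heading south
step 1 (turn(left)): at (1,2), heading east
step 2 (back(1)): at (0,2), heading east
step 3 (back(1)): at (0,2), heading east
no rival 3-sequence matches.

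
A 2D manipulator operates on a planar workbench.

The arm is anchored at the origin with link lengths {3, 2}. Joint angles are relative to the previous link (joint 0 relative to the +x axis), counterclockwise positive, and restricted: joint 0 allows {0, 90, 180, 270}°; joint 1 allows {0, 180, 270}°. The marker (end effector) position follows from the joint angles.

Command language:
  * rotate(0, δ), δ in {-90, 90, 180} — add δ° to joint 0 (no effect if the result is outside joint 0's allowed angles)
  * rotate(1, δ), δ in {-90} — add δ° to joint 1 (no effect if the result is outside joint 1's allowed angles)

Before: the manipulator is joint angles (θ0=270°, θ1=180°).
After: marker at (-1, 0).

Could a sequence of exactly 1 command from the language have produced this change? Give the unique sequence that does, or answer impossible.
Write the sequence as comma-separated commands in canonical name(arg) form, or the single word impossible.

start: joint angles (θ0=270°, θ1=180°)
t=1 rotate(0, -90) ⇒ joint angles (θ0=180°, θ1=180°)
no rival 1-sequence matches.

rotate(0, -90)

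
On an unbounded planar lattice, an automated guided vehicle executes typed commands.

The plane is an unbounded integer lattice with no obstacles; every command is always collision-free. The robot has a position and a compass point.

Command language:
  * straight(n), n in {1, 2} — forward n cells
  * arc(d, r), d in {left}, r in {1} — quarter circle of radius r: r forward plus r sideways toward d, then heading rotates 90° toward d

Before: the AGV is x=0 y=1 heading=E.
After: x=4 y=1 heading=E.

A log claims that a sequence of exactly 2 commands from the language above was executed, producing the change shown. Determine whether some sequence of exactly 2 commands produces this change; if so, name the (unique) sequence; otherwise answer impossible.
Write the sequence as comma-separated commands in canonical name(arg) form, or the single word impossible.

key: still facing E at the end — nothing in the sequence rotates
from: x=0 y=1 heading=E
t=1 straight(2) ⇒ x=2 y=1 heading=E
t=2 straight(2) ⇒ x=4 y=1 heading=E
all 9 alternatives checked — unique.

straight(2), straight(2)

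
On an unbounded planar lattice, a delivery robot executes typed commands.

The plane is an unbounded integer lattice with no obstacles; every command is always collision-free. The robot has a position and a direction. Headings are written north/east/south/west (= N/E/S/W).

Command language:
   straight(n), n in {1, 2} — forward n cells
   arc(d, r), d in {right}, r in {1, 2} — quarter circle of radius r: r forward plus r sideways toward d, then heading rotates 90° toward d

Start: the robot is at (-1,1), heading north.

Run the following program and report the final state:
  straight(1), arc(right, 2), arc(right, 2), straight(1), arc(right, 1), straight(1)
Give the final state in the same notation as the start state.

at (1,0), heading west

start: at (-1,1), heading north
[1] after straight(1): at (-1,2), heading north
[2] after arc(right, 2): at (1,4), heading east
[3] after arc(right, 2): at (3,2), heading south
[4] after straight(1): at (3,1), heading south
[5] after arc(right, 1): at (2,0), heading west
[6] after straight(1): at (1,0), heading west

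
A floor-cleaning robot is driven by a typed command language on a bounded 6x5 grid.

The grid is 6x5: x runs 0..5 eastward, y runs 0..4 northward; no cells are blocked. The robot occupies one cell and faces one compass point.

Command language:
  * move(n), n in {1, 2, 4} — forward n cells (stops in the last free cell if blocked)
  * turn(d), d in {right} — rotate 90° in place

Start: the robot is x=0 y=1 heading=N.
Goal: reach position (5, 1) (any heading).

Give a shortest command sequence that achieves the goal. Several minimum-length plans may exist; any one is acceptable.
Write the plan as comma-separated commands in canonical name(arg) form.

turn(right), move(4), move(4)

begin: x=0 y=1 heading=N
step 1 (turn(right)): x=0 y=1 heading=E
step 2 (move(4)): x=4 y=1 heading=E
step 3 (move(4)): x=5 y=1 heading=E
nothing shorter than 3 reaches the goal.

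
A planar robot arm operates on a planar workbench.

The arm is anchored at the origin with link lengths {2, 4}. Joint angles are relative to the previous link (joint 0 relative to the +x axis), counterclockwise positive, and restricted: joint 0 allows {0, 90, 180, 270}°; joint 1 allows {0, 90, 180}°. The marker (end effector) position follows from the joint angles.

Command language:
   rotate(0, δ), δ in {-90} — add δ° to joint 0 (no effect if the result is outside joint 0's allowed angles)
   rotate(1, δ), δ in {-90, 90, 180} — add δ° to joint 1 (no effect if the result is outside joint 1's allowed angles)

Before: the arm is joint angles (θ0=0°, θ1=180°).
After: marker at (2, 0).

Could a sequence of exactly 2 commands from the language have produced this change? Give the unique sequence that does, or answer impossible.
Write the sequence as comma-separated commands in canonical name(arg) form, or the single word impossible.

initial: joint angles (θ0=0°, θ1=180°)
step 1 (rotate(0, -90)): joint angles (θ0=270°, θ1=180°)
step 2 (rotate(0, -90)): joint angles (θ0=180°, θ1=180°)
no rival 2-sequence matches.

rotate(0, -90), rotate(0, -90)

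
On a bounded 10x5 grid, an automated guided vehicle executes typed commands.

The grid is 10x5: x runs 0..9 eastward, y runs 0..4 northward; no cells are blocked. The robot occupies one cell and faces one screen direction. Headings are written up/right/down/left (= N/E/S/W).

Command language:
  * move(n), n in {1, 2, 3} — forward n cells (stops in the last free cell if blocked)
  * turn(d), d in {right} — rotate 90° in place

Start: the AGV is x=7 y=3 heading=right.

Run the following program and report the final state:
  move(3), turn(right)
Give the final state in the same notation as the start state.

x=9 y=3 heading=down

start: x=7 y=3 heading=right
[1] after move(3): x=9 y=3 heading=right
[2] after turn(right): x=9 y=3 heading=down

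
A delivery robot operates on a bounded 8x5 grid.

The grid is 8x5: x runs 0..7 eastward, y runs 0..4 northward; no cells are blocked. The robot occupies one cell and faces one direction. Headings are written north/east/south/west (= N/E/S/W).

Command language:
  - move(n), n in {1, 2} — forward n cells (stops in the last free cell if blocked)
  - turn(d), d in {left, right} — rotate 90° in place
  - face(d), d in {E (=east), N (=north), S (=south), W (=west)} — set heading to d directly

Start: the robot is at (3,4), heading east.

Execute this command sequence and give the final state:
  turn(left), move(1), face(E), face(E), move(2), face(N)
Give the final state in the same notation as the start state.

at (5,4), heading north

begin: at (3,4), heading east
1. turn(left) → at (3,4), heading north
2. move(1) → at (3,4), heading north
3. face(E) → at (3,4), heading east
4. face(E) → at (3,4), heading east
5. move(2) → at (5,4), heading east
6. face(N) → at (5,4), heading north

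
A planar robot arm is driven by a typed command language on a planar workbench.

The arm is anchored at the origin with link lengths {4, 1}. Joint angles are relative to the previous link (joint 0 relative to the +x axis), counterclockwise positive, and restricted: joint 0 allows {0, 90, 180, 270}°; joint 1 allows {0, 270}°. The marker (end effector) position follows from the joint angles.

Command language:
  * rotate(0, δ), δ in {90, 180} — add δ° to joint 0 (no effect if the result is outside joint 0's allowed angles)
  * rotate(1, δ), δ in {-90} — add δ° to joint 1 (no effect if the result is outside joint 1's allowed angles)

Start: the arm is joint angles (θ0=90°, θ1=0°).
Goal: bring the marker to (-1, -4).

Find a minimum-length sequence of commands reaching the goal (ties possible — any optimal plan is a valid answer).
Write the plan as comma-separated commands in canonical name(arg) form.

start: joint angles (θ0=90°, θ1=0°)
1. rotate(1, -90) → joint angles (θ0=90°, θ1=270°)
2. rotate(0, 180) → joint angles (θ0=270°, θ1=270°)
shorter routes all fall short; 2 is best.

rotate(1, -90), rotate(0, 180)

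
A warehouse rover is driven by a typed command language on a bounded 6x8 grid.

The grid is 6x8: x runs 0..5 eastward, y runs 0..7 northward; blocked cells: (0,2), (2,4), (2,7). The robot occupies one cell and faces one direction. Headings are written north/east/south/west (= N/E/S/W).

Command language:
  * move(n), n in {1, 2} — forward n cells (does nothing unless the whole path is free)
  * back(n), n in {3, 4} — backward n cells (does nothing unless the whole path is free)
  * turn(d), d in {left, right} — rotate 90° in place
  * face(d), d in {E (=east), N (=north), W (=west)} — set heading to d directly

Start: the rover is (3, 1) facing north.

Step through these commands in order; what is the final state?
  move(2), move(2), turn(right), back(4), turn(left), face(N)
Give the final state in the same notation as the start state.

from: (3, 1) facing north
step 1 (move(2)): (3, 3) facing north
step 2 (move(2)): (3, 5) facing north
step 3 (turn(right)): (3, 5) facing east
step 4 (back(4)): (3, 5) facing east
step 5 (turn(left)): (3, 5) facing north
step 6 (face(N)): (3, 5) facing north

(3, 5) facing north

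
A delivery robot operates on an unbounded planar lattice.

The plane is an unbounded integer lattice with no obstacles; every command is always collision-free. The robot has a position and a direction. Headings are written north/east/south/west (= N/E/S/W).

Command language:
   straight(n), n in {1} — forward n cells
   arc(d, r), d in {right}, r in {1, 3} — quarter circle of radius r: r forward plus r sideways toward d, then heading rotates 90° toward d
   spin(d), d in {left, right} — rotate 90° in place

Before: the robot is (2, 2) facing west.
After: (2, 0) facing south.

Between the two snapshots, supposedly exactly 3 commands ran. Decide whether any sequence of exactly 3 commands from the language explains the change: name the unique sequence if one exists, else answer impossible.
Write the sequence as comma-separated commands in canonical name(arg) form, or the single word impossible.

spin(left), straight(1), straight(1)

key: cell and facing (now S) both changed — the 3 commands mix motion and turning
begin: (2, 2) facing west
1. spin(left) → (2, 2) facing south
2. straight(1) → (2, 1) facing south
3. straight(1) → (2, 0) facing south
all 125 alternatives checked — unique.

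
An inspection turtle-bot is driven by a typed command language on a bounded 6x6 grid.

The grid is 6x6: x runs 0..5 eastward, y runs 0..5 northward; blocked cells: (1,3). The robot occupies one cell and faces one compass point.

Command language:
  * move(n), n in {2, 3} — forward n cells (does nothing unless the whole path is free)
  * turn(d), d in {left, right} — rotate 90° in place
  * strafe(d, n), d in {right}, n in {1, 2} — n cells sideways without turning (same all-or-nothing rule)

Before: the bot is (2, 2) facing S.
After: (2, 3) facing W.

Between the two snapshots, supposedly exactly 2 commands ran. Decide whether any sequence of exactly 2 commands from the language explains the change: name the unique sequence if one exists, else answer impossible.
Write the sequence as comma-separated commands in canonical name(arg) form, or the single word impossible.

turn(right), strafe(right, 1)

key: position moved to (2,3) AND the heading swung to W — translation plus rotation needed
begin: (2, 2) facing S
step 1 (turn(right)): (2, 2) facing W
step 2 (strafe(right, 1)): (2, 3) facing W
no other 2-command option fits: unique.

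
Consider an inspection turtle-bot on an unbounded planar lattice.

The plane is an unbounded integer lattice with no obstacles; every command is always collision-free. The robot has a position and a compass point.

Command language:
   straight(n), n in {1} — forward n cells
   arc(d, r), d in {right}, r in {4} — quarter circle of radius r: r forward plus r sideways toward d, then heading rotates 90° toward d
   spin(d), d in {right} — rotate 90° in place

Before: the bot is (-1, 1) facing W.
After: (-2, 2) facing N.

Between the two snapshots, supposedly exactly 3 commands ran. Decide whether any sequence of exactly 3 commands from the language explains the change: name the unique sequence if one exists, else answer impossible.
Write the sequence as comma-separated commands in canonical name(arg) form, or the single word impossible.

straight(1), spin(right), straight(1)

key: position moved to (-2,2) AND the heading swung to N — translation plus rotation needed
from: (-1, 1) facing W
step 1 (straight(1)): (-2, 1) facing W
step 2 (spin(right)): (-2, 1) facing N
step 3 (straight(1)): (-2, 2) facing N
all 27 alternatives checked — unique.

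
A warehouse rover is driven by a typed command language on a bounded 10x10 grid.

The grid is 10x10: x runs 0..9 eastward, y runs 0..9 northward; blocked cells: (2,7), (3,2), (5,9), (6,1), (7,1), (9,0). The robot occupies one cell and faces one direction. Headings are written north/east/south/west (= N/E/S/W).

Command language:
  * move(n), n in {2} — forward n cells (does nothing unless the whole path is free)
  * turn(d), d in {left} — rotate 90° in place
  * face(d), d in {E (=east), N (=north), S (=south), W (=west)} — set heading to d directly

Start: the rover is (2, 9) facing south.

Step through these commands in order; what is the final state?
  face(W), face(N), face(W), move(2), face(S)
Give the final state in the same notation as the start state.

initial: (2, 9) facing south
[1] after face(W): (2, 9) facing west
[2] after face(N): (2, 9) facing north
[3] after face(W): (2, 9) facing west
[4] after move(2): (0, 9) facing west
[5] after face(S): (0, 9) facing south

(0, 9) facing south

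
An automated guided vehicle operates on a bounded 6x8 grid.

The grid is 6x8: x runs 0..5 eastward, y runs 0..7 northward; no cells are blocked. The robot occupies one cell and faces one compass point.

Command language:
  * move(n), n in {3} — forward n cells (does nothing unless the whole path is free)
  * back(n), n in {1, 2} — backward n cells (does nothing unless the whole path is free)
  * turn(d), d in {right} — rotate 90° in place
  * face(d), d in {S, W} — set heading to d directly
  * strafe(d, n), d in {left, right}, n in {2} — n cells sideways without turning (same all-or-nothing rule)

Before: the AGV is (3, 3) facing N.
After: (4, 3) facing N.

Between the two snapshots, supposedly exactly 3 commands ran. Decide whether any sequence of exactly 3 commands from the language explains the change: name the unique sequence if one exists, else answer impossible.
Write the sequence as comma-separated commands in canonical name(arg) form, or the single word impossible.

key: running turn(right) before face(W) would end elsewhere — order is forced
start: (3, 3) facing N
[1] after face(W): (3, 3) facing W
[2] after back(1): (4, 3) facing W
[3] after turn(right): (4, 3) facing N
no rival 3-sequence matches.

face(W), back(1), turn(right)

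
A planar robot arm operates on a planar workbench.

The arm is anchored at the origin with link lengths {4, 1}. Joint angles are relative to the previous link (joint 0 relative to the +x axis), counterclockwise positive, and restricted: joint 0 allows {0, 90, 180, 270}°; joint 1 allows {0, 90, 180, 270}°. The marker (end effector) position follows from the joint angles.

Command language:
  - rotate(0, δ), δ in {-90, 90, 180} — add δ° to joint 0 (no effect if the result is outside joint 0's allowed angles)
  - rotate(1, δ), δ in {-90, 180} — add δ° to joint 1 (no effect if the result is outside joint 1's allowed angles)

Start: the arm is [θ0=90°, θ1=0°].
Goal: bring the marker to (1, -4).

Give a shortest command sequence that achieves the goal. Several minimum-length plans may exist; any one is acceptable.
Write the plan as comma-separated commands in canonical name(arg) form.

t0: [θ0=90°, θ1=0°]
step 1 (rotate(1, 180)): [θ0=90°, θ1=180°]
step 2 (rotate(1, -90)): [θ0=90°, θ1=90°]
step 3 (rotate(0, 180)): [θ0=270°, θ1=90°]
minimal: 3 command(s), checked below 3.

rotate(1, 180), rotate(1, -90), rotate(0, 180)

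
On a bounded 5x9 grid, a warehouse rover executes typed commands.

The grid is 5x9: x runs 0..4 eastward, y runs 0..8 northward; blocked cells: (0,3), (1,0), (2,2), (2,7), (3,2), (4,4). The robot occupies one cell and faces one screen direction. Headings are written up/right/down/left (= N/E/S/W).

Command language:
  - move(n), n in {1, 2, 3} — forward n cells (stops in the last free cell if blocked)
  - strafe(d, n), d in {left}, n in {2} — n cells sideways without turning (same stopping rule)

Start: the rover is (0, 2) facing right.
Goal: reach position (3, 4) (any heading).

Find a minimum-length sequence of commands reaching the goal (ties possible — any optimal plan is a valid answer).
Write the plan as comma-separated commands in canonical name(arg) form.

move(2), strafe(left, 2), move(2)

begin: (0, 2) facing right
1. move(2) → (1, 2) facing right
2. strafe(left, 2) → (1, 4) facing right
3. move(2) → (3, 4) facing right
minimal: 3 command(s), checked below 3.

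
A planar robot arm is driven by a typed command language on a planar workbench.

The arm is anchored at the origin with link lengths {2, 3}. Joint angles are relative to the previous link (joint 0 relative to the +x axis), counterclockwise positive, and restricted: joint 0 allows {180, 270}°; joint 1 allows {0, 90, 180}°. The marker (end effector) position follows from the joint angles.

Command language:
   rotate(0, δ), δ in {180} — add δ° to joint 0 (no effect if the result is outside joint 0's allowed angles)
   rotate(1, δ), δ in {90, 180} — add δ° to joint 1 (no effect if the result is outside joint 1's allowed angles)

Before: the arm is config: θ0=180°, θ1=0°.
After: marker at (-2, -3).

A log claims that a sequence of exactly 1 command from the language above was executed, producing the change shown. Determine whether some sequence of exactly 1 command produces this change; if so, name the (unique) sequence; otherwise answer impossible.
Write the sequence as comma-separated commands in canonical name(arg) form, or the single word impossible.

start: config: θ0=180°, θ1=0°
step 1 (rotate(1, 90)): config: θ0=180°, θ1=90°
no rival 1-sequence matches.

rotate(1, 90)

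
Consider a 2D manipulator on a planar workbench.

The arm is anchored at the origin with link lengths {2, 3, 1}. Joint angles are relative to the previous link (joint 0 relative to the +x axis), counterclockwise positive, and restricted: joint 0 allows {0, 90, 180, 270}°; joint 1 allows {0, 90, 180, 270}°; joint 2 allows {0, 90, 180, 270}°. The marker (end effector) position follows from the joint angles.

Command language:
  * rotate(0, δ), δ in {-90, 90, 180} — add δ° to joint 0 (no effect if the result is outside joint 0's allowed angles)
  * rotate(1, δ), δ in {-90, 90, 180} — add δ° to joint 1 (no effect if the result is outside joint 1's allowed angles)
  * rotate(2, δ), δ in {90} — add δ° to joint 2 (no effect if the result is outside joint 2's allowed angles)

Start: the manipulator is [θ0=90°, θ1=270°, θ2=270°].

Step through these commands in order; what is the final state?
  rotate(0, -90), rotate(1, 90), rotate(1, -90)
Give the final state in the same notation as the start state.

from: [θ0=90°, θ1=270°, θ2=270°]
[1] after rotate(0, -90): [θ0=0°, θ1=270°, θ2=270°]
[2] after rotate(1, 90): [θ0=0°, θ1=0°, θ2=270°]
[3] after rotate(1, -90): [θ0=0°, θ1=270°, θ2=270°]

[θ0=0°, θ1=270°, θ2=270°]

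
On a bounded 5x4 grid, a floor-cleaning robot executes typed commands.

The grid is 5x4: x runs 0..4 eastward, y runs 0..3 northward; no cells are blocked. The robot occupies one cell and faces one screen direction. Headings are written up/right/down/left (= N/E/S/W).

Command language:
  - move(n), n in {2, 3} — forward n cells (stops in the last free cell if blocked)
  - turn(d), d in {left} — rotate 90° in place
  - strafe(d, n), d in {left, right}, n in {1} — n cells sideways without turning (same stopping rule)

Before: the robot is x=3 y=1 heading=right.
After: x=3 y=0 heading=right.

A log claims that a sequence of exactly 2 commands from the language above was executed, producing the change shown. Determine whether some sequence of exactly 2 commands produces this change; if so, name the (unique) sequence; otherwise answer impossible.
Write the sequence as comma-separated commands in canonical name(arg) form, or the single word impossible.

strafe(right, 1), strafe(right, 1)

key: the second strafe(right, 1) runs into the grid edge before its full distance
t0: x=3 y=1 heading=right
[1] after strafe(right, 1): x=3 y=0 heading=right
[2] after strafe(right, 1): x=3 y=0 heading=right
no rival 2-sequence matches.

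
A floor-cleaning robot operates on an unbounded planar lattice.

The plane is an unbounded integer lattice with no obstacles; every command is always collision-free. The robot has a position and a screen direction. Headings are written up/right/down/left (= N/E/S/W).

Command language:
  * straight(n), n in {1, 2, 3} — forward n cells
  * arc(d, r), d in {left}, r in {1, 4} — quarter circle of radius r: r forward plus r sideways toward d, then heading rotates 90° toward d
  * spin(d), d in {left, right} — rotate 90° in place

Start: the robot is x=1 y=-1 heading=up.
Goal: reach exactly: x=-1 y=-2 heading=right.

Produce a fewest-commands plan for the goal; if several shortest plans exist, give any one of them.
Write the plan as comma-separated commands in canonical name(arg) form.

spin(left), straight(1), arc(left, 1), spin(left)

begin: x=1 y=-1 heading=up
1. spin(left) → x=1 y=-1 heading=left
2. straight(1) → x=0 y=-1 heading=left
3. arc(left, 1) → x=-1 y=-2 heading=down
4. spin(left) → x=-1 y=-2 heading=right
minimal: 4 command(s), checked below 4.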